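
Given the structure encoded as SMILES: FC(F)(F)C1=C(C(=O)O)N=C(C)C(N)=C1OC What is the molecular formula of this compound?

C9H9F3N2O3

Walk through each heavy atom and fill implicit hydrogens from standard valence (C 4, N 3, O 2, S 2, halogen 1):
  atom 1: F (halogen, monovalent) → 0 H
  atom 2: C, bond orders sum to 4 (valence 4) → 0 H
  atom 3: F (halogen, monovalent) → 0 H
  atom 4: F (halogen, monovalent) → 0 H
  atom 5: C, bond orders sum to 4 (valence 4) → 0 H
  atom 6: C, bond orders sum to 4 (valence 4) → 0 H
  atom 7: C, bond orders sum to 4 (valence 4) → 0 H
  atom 8: O, bond orders sum to 2 (valence 2) → 0 H
  atom 9: O, bond orders sum to 1 (valence 2) → 1 H
  atom 10: N, bond orders sum to 3 (valence 3) → 0 H
  atom 11: C, bond orders sum to 4 (valence 4) → 0 H
  atom 12: C, bond orders sum to 1 (valence 4) → 3 H
  atom 13: C, bond orders sum to 4 (valence 4) → 0 H
  atom 14: N, bond orders sum to 1 (valence 3) → 2 H
  atom 15: C, bond orders sum to 4 (valence 4) → 0 H
  atom 16: O, bond orders sum to 2 (valence 2) → 0 H
  atom 17: C, bond orders sum to 1 (valence 4) → 3 H
Totals → C:9, H:9, F:3, N:2, O:3.
In Hill order: C9H9F3N2O3.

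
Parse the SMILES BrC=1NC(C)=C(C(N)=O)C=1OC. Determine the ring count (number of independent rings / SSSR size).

In SMILES, each pair of matching ring-closure digits denotes one ring-closing bond; the number of such bonds equals the number of independent rings.
Ring-closure bonds here: 1.

1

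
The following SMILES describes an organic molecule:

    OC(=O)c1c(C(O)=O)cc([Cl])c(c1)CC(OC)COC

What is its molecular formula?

Walk through each heavy atom and fill implicit hydrogens from standard valence (C 4, N 3, O 2, S 2, halogen 1); for lowercase aromatic atoms, an aromatic c carries 1 H when it has two neighbours and 0 H with three, and aromatic n carries 0 H:
  atom 1: O, bond orders sum to 1 (valence 2) → 1 H
  atom 2: C, bond orders sum to 4 (valence 4) → 0 H
  atom 3: O, bond orders sum to 2 (valence 2) → 0 H
  atom 4: aromatic c, 3 neighbours → 0 H
  atom 5: aromatic c, 3 neighbours → 0 H
  atom 6: C, bond orders sum to 4 (valence 4) → 0 H
  atom 7: O, bond orders sum to 1 (valence 2) → 1 H
  atom 8: O, bond orders sum to 2 (valence 2) → 0 H
  atom 9: aromatic c, 2 neighbours → 1 H
  atom 10: aromatic c, 3 neighbours → 0 H
  atom 11: Cl with explicit H count 0
  atom 12: aromatic c, 3 neighbours → 0 H
  atom 13: aromatic c, 2 neighbours → 1 H
  atom 14: C, bond orders sum to 2 (valence 4) → 2 H
  atom 15: C, bond orders sum to 3 (valence 4) → 1 H
  atom 16: O, bond orders sum to 2 (valence 2) → 0 H
  atom 17: C, bond orders sum to 1 (valence 4) → 3 H
  atom 18: C, bond orders sum to 2 (valence 4) → 2 H
  atom 19: O, bond orders sum to 2 (valence 2) → 0 H
  atom 20: C, bond orders sum to 1 (valence 4) → 3 H
Totals → C:13, H:15, Cl:1, O:6.
In Hill order: C13H15ClO6.

C13H15ClO6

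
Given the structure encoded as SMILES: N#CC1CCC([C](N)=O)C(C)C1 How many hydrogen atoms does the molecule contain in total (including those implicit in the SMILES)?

14

Walk through each heavy atom and fill implicit hydrogens from standard valence (C 4, N 3, O 2, S 2, halogen 1):
  atom 1: N, bond orders sum to 3 (valence 3) → 0 H
  atom 2: C, bond orders sum to 4 (valence 4) → 0 H
  atom 3: C, bond orders sum to 3 (valence 4) → 1 H
  atom 4: C, bond orders sum to 2 (valence 4) → 2 H
  atom 5: C, bond orders sum to 2 (valence 4) → 2 H
  atom 6: C, bond orders sum to 3 (valence 4) → 1 H
  atom 7: C with explicit H count 0
  atom 8: N, bond orders sum to 1 (valence 3) → 2 H
  atom 9: O, bond orders sum to 2 (valence 2) → 0 H
  atom 10: C, bond orders sum to 3 (valence 4) → 1 H
  atom 11: C, bond orders sum to 1 (valence 4) → 3 H
  atom 12: C, bond orders sum to 2 (valence 4) → 2 H
Total hydrogens: 14.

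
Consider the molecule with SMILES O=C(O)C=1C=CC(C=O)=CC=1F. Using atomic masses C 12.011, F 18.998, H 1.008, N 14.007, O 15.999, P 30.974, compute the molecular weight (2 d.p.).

168.12 g/mol

First, the molecular formula is C8H5FO3 (counting implicit H from valence).
  C: 8 × 12.011 = 96.088
  F: 1 × 18.998 = 18.998
  H: 5 × 1.008 = 5.040
  O: 3 × 15.999 = 47.997
Sum: 8×12.011 + 1×18.998 + 5×1.008 + 3×15.999 = 168.123 → 168.12 g/mol.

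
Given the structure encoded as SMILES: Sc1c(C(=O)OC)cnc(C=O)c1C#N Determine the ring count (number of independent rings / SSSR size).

In SMILES, each pair of matching ring-closure digits denotes one ring-closing bond; the number of such bonds equals the number of independent rings.
Ring-closure bonds here: 1.

1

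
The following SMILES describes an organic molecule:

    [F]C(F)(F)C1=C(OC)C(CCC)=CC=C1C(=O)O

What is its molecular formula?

C12H13F3O3

Walk through each heavy atom and fill implicit hydrogens from standard valence (C 4, N 3, O 2, S 2, halogen 1):
  atom 1: F with explicit H count 0
  atom 2: C, bond orders sum to 4 (valence 4) → 0 H
  atom 3: F (halogen, monovalent) → 0 H
  atom 4: F (halogen, monovalent) → 0 H
  atom 5: C, bond orders sum to 4 (valence 4) → 0 H
  atom 6: C, bond orders sum to 4 (valence 4) → 0 H
  atom 7: O, bond orders sum to 2 (valence 2) → 0 H
  atom 8: C, bond orders sum to 1 (valence 4) → 3 H
  atom 9: C, bond orders sum to 4 (valence 4) → 0 H
  atom 10: C, bond orders sum to 2 (valence 4) → 2 H
  atom 11: C, bond orders sum to 2 (valence 4) → 2 H
  atom 12: C, bond orders sum to 1 (valence 4) → 3 H
  atom 13: C, bond orders sum to 3 (valence 4) → 1 H
  atom 14: C, bond orders sum to 3 (valence 4) → 1 H
  atom 15: C, bond orders sum to 4 (valence 4) → 0 H
  atom 16: C, bond orders sum to 4 (valence 4) → 0 H
  atom 17: O, bond orders sum to 2 (valence 2) → 0 H
  atom 18: O, bond orders sum to 1 (valence 2) → 1 H
Totals → C:12, H:13, F:3, O:3.
In Hill order: C12H13F3O3.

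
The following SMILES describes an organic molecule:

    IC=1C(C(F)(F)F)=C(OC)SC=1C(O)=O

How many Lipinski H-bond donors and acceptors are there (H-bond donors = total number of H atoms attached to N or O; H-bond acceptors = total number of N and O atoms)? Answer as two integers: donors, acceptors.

Donors: find every N or O and count the H atoms it carries.
  atom 9 (O): bond orders sum to 2 → 0 H
  atom 14 (O): bond orders sum to 1 → 1 H
  atom 15 (O): bond orders sum to 2 → 0 H
Lipinski HBD = 1.
Acceptors: N atoms = 0, O atoms = 3 → HBA = 3.

1, 3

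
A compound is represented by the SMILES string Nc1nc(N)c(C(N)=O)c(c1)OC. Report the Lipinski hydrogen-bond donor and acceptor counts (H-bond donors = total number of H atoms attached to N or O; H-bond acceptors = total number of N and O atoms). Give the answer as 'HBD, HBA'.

Donors: find every N or O and count the H atoms it carries.
  atom 1 (N): bond orders sum to 1 → 2 H
  atom 3 (N): bond orders sum to 3 → 0 H
  atom 5 (N): bond orders sum to 1 → 2 H
  atom 8 (N): bond orders sum to 1 → 2 H
  atom 9 (O): bond orders sum to 2 → 0 H
  atom 12 (O): bond orders sum to 2 → 0 H
Lipinski HBD = 6.
Acceptors: N atoms = 4, O atoms = 2 → HBA = 6.

6, 6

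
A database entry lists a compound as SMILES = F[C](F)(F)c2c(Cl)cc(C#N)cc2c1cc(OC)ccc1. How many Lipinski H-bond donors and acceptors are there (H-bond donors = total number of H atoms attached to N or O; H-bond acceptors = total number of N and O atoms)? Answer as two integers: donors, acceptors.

0, 2

Donors: find every N or O and count the H atoms it carries.
  atom 11 (N): bond orders sum to 3 → 0 H
  atom 17 (O): bond orders sum to 2 → 0 H
Lipinski HBD = 0.
Acceptors: N atoms = 1, O atoms = 1 → HBA = 2.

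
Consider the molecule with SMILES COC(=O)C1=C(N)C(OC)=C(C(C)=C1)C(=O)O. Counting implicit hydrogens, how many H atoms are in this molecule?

13

Walk through each heavy atom and fill implicit hydrogens from standard valence (C 4, N 3, O 2, S 2, halogen 1):
  atom 1: C, bond orders sum to 1 (valence 4) → 3 H
  atom 2: O, bond orders sum to 2 (valence 2) → 0 H
  atom 3: C, bond orders sum to 4 (valence 4) → 0 H
  atom 4: O, bond orders sum to 2 (valence 2) → 0 H
  atom 5: C, bond orders sum to 4 (valence 4) → 0 H
  atom 6: C, bond orders sum to 4 (valence 4) → 0 H
  atom 7: N, bond orders sum to 1 (valence 3) → 2 H
  atom 8: C, bond orders sum to 4 (valence 4) → 0 H
  atom 9: O, bond orders sum to 2 (valence 2) → 0 H
  atom 10: C, bond orders sum to 1 (valence 4) → 3 H
  atom 11: C, bond orders sum to 4 (valence 4) → 0 H
  atom 12: C, bond orders sum to 4 (valence 4) → 0 H
  atom 13: C, bond orders sum to 1 (valence 4) → 3 H
  atom 14: C, bond orders sum to 3 (valence 4) → 1 H
  atom 15: C, bond orders sum to 4 (valence 4) → 0 H
  atom 16: O, bond orders sum to 2 (valence 2) → 0 H
  atom 17: O, bond orders sum to 1 (valence 2) → 1 H
Total hydrogens: 13.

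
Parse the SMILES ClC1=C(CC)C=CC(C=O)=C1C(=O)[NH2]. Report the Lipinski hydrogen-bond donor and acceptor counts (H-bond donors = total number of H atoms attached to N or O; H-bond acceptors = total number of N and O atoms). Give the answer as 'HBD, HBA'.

Donors: find every N or O and count the H atoms it carries.
  atom 10 (O): bond orders sum to 2 → 0 H
  atom 13 (O): bond orders sum to 2 → 0 H
  atom 14 (N): bond orders sum to 1 → 2 H
Lipinski HBD = 2.
Acceptors: N atoms = 1, O atoms = 2 → HBA = 3.

2, 3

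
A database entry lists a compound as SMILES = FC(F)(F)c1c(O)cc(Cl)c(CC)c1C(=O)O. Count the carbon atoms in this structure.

Count every carbon token in the SMILES (each C, including those in ring-closure positions and inside branches).
Carbon count: 10.

10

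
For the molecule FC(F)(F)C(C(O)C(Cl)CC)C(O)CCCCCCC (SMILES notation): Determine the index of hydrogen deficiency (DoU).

0

Molecular formula: C14H26ClF3O2.
DoU = (2C + 2 + N − H − X) / 2, where X is the halogen count and O/S are ignored.
    = (2·14 + 2 + 0 − 26 − 4) / 2 = 0 / 2 = 0.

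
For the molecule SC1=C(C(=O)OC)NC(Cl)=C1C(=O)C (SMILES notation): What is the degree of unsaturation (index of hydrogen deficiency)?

5

Molecular formula: C8H8ClNO3S.
DoU = (2C + 2 + N − H − X) / 2, where X is the halogen count and O/S are ignored.
    = (2·8 + 2 + 1 − 8 − 1) / 2 = 10 / 2 = 5.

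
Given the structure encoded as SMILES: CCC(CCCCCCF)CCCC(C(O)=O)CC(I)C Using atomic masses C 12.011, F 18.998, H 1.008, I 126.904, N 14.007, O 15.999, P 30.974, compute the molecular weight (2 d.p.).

414.34 g/mol

First, the molecular formula is C17H32FIO2 (counting implicit H from valence).
  C: 17 × 12.011 = 204.187
  F: 1 × 18.998 = 18.998
  H: 32 × 1.008 = 32.256
  I: 1 × 126.904 = 126.904
  O: 2 × 15.999 = 31.998
Sum: 17×12.011 + 1×18.998 + 32×1.008 + 1×126.904 + 2×15.999 = 414.343 → 414.34 g/mol.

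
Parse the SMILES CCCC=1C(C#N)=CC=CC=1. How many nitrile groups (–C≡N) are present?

1

The nitrile motif appears at heavy-atom position 6 in the SMILES.
Nitrile count: 1.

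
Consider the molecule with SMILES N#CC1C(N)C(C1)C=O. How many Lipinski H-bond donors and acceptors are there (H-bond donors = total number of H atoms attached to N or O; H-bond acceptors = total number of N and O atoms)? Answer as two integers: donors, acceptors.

Donors: find every N or O and count the H atoms it carries.
  atom 1 (N): bond orders sum to 3 → 0 H
  atom 5 (N): bond orders sum to 1 → 2 H
  atom 9 (O): bond orders sum to 2 → 0 H
Lipinski HBD = 2.
Acceptors: N atoms = 2, O atoms = 1 → HBA = 3.

2, 3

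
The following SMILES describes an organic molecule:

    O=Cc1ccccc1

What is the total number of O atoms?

1

Scan the SMILES for O atoms (remember two-letter symbols like Cl and Br are single atoms).
Oxygen count: 1.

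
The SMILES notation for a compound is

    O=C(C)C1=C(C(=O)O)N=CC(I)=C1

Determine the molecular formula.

Walk through each heavy atom and fill implicit hydrogens from standard valence (C 4, N 3, O 2, S 2, halogen 1):
  atom 1: O, bond orders sum to 2 (valence 2) → 0 H
  atom 2: C, bond orders sum to 4 (valence 4) → 0 H
  atom 3: C, bond orders sum to 1 (valence 4) → 3 H
  atom 4: C, bond orders sum to 4 (valence 4) → 0 H
  atom 5: C, bond orders sum to 4 (valence 4) → 0 H
  atom 6: C, bond orders sum to 4 (valence 4) → 0 H
  atom 7: O, bond orders sum to 2 (valence 2) → 0 H
  atom 8: O, bond orders sum to 1 (valence 2) → 1 H
  atom 9: N, bond orders sum to 3 (valence 3) → 0 H
  atom 10: C, bond orders sum to 3 (valence 4) → 1 H
  atom 11: C, bond orders sum to 4 (valence 4) → 0 H
  atom 12: I (halogen, monovalent) → 0 H
  atom 13: C, bond orders sum to 3 (valence 4) → 1 H
Totals → C:8, H:6, I:1, N:1, O:3.
In Hill order: C8H6INO3.

C8H6INO3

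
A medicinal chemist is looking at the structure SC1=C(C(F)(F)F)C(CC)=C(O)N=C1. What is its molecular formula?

Walk through each heavy atom and fill implicit hydrogens from standard valence (C 4, N 3, O 2, S 2, halogen 1):
  atom 1: S, bond orders sum to 1 (valence 2) → 1 H
  atom 2: C, bond orders sum to 4 (valence 4) → 0 H
  atom 3: C, bond orders sum to 4 (valence 4) → 0 H
  atom 4: C, bond orders sum to 4 (valence 4) → 0 H
  atom 5: F (halogen, monovalent) → 0 H
  atom 6: F (halogen, monovalent) → 0 H
  atom 7: F (halogen, monovalent) → 0 H
  atom 8: C, bond orders sum to 4 (valence 4) → 0 H
  atom 9: C, bond orders sum to 2 (valence 4) → 2 H
  atom 10: C, bond orders sum to 1 (valence 4) → 3 H
  atom 11: C, bond orders sum to 4 (valence 4) → 0 H
  atom 12: O, bond orders sum to 1 (valence 2) → 1 H
  atom 13: N, bond orders sum to 3 (valence 3) → 0 H
  atom 14: C, bond orders sum to 3 (valence 4) → 1 H
Totals → C:8, H:8, F:3, N:1, O:1, S:1.

C8H8F3NOS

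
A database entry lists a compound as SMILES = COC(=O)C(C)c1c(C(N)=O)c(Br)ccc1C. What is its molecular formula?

C12H14BrNO3

Walk through each heavy atom and fill implicit hydrogens from standard valence (C 4, N 3, O 2, S 2, halogen 1); for lowercase aromatic atoms, an aromatic c carries 1 H when it has two neighbours and 0 H with three, and aromatic n carries 0 H:
  atom 1: C, bond orders sum to 1 (valence 4) → 3 H
  atom 2: O, bond orders sum to 2 (valence 2) → 0 H
  atom 3: C, bond orders sum to 4 (valence 4) → 0 H
  atom 4: O, bond orders sum to 2 (valence 2) → 0 H
  atom 5: C, bond orders sum to 3 (valence 4) → 1 H
  atom 6: C, bond orders sum to 1 (valence 4) → 3 H
  atom 7: aromatic c, 3 neighbours → 0 H
  atom 8: aromatic c, 3 neighbours → 0 H
  atom 9: C, bond orders sum to 4 (valence 4) → 0 H
  atom 10: N, bond orders sum to 1 (valence 3) → 2 H
  atom 11: O, bond orders sum to 2 (valence 2) → 0 H
  atom 12: aromatic c, 3 neighbours → 0 H
  atom 13: Br (halogen, monovalent) → 0 H
  atom 14: aromatic c, 2 neighbours → 1 H
  atom 15: aromatic c, 2 neighbours → 1 H
  atom 16: aromatic c, 3 neighbours → 0 H
  atom 17: C, bond orders sum to 1 (valence 4) → 3 H
Totals → C:12, H:14, Br:1, N:1, O:3.
In Hill order: C12H14BrNO3.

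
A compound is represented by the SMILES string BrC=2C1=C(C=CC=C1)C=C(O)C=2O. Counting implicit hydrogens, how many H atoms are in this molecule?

Walk through each heavy atom and fill implicit hydrogens from standard valence (C 4, N 3, O 2, S 2, halogen 1):
  atom 1: Br (halogen, monovalent) → 0 H
  atom 2: C, bond orders sum to 4 (valence 4) → 0 H
  atom 3: C, bond orders sum to 4 (valence 4) → 0 H
  atom 4: C, bond orders sum to 4 (valence 4) → 0 H
  atom 5: C, bond orders sum to 3 (valence 4) → 1 H
  atom 6: C, bond orders sum to 3 (valence 4) → 1 H
  atom 7: C, bond orders sum to 3 (valence 4) → 1 H
  atom 8: C, bond orders sum to 3 (valence 4) → 1 H
  atom 9: C, bond orders sum to 3 (valence 4) → 1 H
  atom 10: C, bond orders sum to 4 (valence 4) → 0 H
  atom 11: O, bond orders sum to 1 (valence 2) → 1 H
  atom 12: C, bond orders sum to 4 (valence 4) → 0 H
  atom 13: O, bond orders sum to 1 (valence 2) → 1 H
Total hydrogens: 7.

7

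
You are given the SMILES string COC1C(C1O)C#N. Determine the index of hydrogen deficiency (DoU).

3

Degree of unsaturation = (number of rings) + (number of π bonds).
Ring closures in the SMILES: 1.
π bonds: 1 triple bond (each 2 DoU) → 2 DoU from unsaturation.
Total DoU = 1 + 2 = 3.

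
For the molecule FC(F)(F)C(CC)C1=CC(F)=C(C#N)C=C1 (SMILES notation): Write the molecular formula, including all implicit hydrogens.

Walk through each heavy atom and fill implicit hydrogens from standard valence (C 4, N 3, O 2, S 2, halogen 1):
  atom 1: F (halogen, monovalent) → 0 H
  atom 2: C, bond orders sum to 4 (valence 4) → 0 H
  atom 3: F (halogen, monovalent) → 0 H
  atom 4: F (halogen, monovalent) → 0 H
  atom 5: C, bond orders sum to 3 (valence 4) → 1 H
  atom 6: C, bond orders sum to 2 (valence 4) → 2 H
  atom 7: C, bond orders sum to 1 (valence 4) → 3 H
  atom 8: C, bond orders sum to 4 (valence 4) → 0 H
  atom 9: C, bond orders sum to 3 (valence 4) → 1 H
  atom 10: C, bond orders sum to 4 (valence 4) → 0 H
  atom 11: F (halogen, monovalent) → 0 H
  atom 12: C, bond orders sum to 4 (valence 4) → 0 H
  atom 13: C, bond orders sum to 4 (valence 4) → 0 H
  atom 14: N, bond orders sum to 3 (valence 3) → 0 H
  atom 15: C, bond orders sum to 3 (valence 4) → 1 H
  atom 16: C, bond orders sum to 3 (valence 4) → 1 H
Totals → C:11, H:9, F:4, N:1.

C11H9F4N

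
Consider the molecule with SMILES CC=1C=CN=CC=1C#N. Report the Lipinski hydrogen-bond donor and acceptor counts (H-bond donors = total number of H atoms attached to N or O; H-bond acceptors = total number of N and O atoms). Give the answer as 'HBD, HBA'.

Donors: find every N or O and count the H atoms it carries.
  atom 5 (N): bond orders sum to 3 → 0 H
  atom 9 (N): bond orders sum to 3 → 0 H
Lipinski HBD = 0.
Acceptors: N atoms = 2, O atoms = 0 → HBA = 2.

0, 2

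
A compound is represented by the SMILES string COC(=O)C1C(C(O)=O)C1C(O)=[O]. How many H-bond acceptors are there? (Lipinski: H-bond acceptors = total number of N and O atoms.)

N atoms: 0; O atoms: 6.
Lipinski HBA = 0 + 6 = 6.

6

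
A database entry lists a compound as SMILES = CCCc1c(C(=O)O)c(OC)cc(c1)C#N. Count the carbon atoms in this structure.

Count every carbon token in the SMILES (each C, including those in ring-closure positions and inside branches).
Carbon count: 12.

12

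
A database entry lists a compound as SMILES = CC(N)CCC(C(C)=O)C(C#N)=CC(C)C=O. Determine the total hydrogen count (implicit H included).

20

Walk through each heavy atom and fill implicit hydrogens from standard valence (C 4, N 3, O 2, S 2, halogen 1):
  atom 1: C, bond orders sum to 1 (valence 4) → 3 H
  atom 2: C, bond orders sum to 3 (valence 4) → 1 H
  atom 3: N, bond orders sum to 1 (valence 3) → 2 H
  atom 4: C, bond orders sum to 2 (valence 4) → 2 H
  atom 5: C, bond orders sum to 2 (valence 4) → 2 H
  atom 6: C, bond orders sum to 3 (valence 4) → 1 H
  atom 7: C, bond orders sum to 4 (valence 4) → 0 H
  atom 8: C, bond orders sum to 1 (valence 4) → 3 H
  atom 9: O, bond orders sum to 2 (valence 2) → 0 H
  atom 10: C, bond orders sum to 4 (valence 4) → 0 H
  atom 11: C, bond orders sum to 4 (valence 4) → 0 H
  atom 12: N, bond orders sum to 3 (valence 3) → 0 H
  atom 13: C, bond orders sum to 3 (valence 4) → 1 H
  atom 14: C, bond orders sum to 3 (valence 4) → 1 H
  atom 15: C, bond orders sum to 1 (valence 4) → 3 H
  atom 16: C, bond orders sum to 3 (valence 4) → 1 H
  atom 17: O, bond orders sum to 2 (valence 2) → 0 H
Total hydrogens: 20.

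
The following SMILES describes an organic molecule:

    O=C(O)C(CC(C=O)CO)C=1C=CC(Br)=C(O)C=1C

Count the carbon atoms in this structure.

13

Count every carbon token in the SMILES (each C, including those in ring-closure positions and inside branches).
Carbon count: 13.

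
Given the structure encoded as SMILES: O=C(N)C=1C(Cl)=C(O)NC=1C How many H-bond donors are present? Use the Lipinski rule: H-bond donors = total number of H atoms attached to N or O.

4

Donors: find every N or O and count the H atoms it carries.
  atom 1 (O): bond orders sum to 2 → 0 H
  atom 3 (N): bond orders sum to 1 → 2 H
  atom 8 (O): bond orders sum to 1 → 1 H
  atom 9 (N): bond orders sum to 2 → 1 H
Lipinski HBD = 4.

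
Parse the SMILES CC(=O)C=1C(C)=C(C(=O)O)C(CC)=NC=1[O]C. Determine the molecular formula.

Walk through each heavy atom and fill implicit hydrogens from standard valence (C 4, N 3, O 2, S 2, halogen 1):
  atom 1: C, bond orders sum to 1 (valence 4) → 3 H
  atom 2: C, bond orders sum to 4 (valence 4) → 0 H
  atom 3: O, bond orders sum to 2 (valence 2) → 0 H
  atom 4: C, bond orders sum to 4 (valence 4) → 0 H
  atom 5: C, bond orders sum to 4 (valence 4) → 0 H
  atom 6: C, bond orders sum to 1 (valence 4) → 3 H
  atom 7: C, bond orders sum to 4 (valence 4) → 0 H
  atom 8: C, bond orders sum to 4 (valence 4) → 0 H
  atom 9: O, bond orders sum to 2 (valence 2) → 0 H
  atom 10: O, bond orders sum to 1 (valence 2) → 1 H
  atom 11: C, bond orders sum to 4 (valence 4) → 0 H
  atom 12: C, bond orders sum to 2 (valence 4) → 2 H
  atom 13: C, bond orders sum to 1 (valence 4) → 3 H
  atom 14: N, bond orders sum to 3 (valence 3) → 0 H
  atom 15: C, bond orders sum to 4 (valence 4) → 0 H
  atom 16: O with explicit H count 0
  atom 17: C, bond orders sum to 1 (valence 4) → 3 H
Totals → C:12, H:15, N:1, O:4.

C12H15NO4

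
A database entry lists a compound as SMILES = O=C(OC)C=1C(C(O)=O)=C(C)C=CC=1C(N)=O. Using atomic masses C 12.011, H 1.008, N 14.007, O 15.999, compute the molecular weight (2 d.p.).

237.21 g/mol

First, the molecular formula is C11H11NO5 (counting implicit H from valence).
  C: 11 × 12.011 = 132.121
  H: 11 × 1.008 = 11.088
  N: 1 × 14.007 = 14.007
  O: 5 × 15.999 = 79.995
Sum: 11×12.011 + 11×1.008 + 1×14.007 + 5×15.999 = 237.211 → 237.21 g/mol.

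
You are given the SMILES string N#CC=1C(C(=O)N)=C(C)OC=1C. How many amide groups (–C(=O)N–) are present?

1

The amide motif appears at heavy-atom position 5 in the SMILES.
Other groups present: 1 nitrile.
Amide count: 1.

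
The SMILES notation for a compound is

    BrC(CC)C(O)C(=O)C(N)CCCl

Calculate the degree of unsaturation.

1

Molecular formula: C8H15BrClNO2.
DoU = (2C + 2 + N − H − X) / 2, where X is the halogen count and O/S are ignored.
    = (2·8 + 2 + 1 − 15 − 2) / 2 = 2 / 2 = 1.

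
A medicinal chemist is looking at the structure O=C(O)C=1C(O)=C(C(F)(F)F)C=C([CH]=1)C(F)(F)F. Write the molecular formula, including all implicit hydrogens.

Walk through each heavy atom and fill implicit hydrogens from standard valence (C 4, N 3, O 2, S 2, halogen 1):
  atom 1: O, bond orders sum to 2 (valence 2) → 0 H
  atom 2: C, bond orders sum to 4 (valence 4) → 0 H
  atom 3: O, bond orders sum to 1 (valence 2) → 1 H
  atom 4: C, bond orders sum to 4 (valence 4) → 0 H
  atom 5: C, bond orders sum to 4 (valence 4) → 0 H
  atom 6: O, bond orders sum to 1 (valence 2) → 1 H
  atom 7: C, bond orders sum to 4 (valence 4) → 0 H
  atom 8: C, bond orders sum to 4 (valence 4) → 0 H
  atom 9: F (halogen, monovalent) → 0 H
  atom 10: F (halogen, monovalent) → 0 H
  atom 11: F (halogen, monovalent) → 0 H
  atom 12: C, bond orders sum to 3 (valence 4) → 1 H
  atom 13: C, bond orders sum to 4 (valence 4) → 0 H
  atom 14: C with explicit H count 1
  atom 15: C, bond orders sum to 4 (valence 4) → 0 H
  atom 16: F (halogen, monovalent) → 0 H
  atom 17: F (halogen, monovalent) → 0 H
  atom 18: F (halogen, monovalent) → 0 H
Totals → C:9, H:4, F:6, O:3.

C9H4F6O3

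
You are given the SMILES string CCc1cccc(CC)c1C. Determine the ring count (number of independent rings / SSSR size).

1

In SMILES, each pair of matching ring-closure digits denotes one ring-closing bond; the number of such bonds equals the number of independent rings.
Ring-closure bonds here: 1.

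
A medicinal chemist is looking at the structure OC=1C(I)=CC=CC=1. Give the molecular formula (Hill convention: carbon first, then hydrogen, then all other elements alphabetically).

Walk through each heavy atom and fill implicit hydrogens from standard valence (C 4, N 3, O 2, S 2, halogen 1):
  atom 1: O, bond orders sum to 1 (valence 2) → 1 H
  atom 2: C, bond orders sum to 4 (valence 4) → 0 H
  atom 3: C, bond orders sum to 4 (valence 4) → 0 H
  atom 4: I (halogen, monovalent) → 0 H
  atom 5: C, bond orders sum to 3 (valence 4) → 1 H
  atom 6: C, bond orders sum to 3 (valence 4) → 1 H
  atom 7: C, bond orders sum to 3 (valence 4) → 1 H
  atom 8: C, bond orders sum to 3 (valence 4) → 1 H
Totals → C:6, H:5, I:1, O:1.
In Hill order: C6H5IO.

C6H5IO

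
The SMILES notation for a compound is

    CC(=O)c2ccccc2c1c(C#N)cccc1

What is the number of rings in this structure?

2

In SMILES, each pair of matching ring-closure digits denotes one ring-closing bond; the number of such bonds equals the number of independent rings.
Ring-closure bonds here: 2.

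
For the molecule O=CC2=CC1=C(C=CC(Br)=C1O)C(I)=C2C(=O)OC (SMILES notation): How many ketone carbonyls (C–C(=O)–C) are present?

Scan the SMILES for the ketone motif — none present.
Groups that are present: 1 aldehyde, 1 ester, 1 hydroxyl.

0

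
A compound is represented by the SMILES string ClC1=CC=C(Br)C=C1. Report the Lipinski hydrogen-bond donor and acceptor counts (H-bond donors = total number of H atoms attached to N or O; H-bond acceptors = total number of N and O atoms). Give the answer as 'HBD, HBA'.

Donors: find every N or O and count the H atoms it carries.
  (no N or O atoms present)
Lipinski HBD = 0.
Acceptors: N atoms = 0, O atoms = 0 → HBA = 0.

0, 0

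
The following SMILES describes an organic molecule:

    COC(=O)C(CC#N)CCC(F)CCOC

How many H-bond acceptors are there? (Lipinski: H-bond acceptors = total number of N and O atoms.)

N atoms: 1; O atoms: 3.
Lipinski HBA = 1 + 3 = 4.

4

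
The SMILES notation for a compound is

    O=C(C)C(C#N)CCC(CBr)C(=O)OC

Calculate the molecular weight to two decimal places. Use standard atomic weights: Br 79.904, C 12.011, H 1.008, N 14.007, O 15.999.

First, the molecular formula is C10H14BrNO3 (counting implicit H from valence).
  Br: 1 × 79.904 = 79.904
  C: 10 × 12.011 = 120.110
  H: 14 × 1.008 = 14.112
  N: 1 × 14.007 = 14.007
  O: 3 × 15.999 = 47.997
Sum: 1×79.904 + 10×12.011 + 14×1.008 + 1×14.007 + 3×15.999 = 276.130 → 276.13 g/mol.

276.13 g/mol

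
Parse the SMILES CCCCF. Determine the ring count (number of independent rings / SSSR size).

0

In SMILES, each pair of matching ring-closure digits denotes one ring-closing bond; the number of such bonds equals the number of independent rings.
Ring-closure bonds here: 0.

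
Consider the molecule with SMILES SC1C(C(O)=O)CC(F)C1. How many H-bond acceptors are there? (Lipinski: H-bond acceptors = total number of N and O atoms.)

2

N atoms: 0; O atoms: 2.
Lipinski HBA = 0 + 2 = 2.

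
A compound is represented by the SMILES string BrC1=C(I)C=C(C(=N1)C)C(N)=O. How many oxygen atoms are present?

Scan the SMILES for O atoms (remember two-letter symbols like Cl and Br are single atoms).
Oxygen count: 1.

1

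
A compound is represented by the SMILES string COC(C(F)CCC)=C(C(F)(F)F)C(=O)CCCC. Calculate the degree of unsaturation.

2

Molecular formula: C13H20F4O2.
DoU = (2C + 2 + N − H − X) / 2, where X is the halogen count and O/S are ignored.
    = (2·13 + 2 + 0 − 20 − 4) / 2 = 4 / 2 = 2.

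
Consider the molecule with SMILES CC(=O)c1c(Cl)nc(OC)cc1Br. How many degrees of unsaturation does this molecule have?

5

Molecular formula: C8H7BrClNO2.
DoU = (2C + 2 + N − H − X) / 2, where X is the halogen count and O/S are ignored.
    = (2·8 + 2 + 1 − 7 − 2) / 2 = 10 / 2 = 5.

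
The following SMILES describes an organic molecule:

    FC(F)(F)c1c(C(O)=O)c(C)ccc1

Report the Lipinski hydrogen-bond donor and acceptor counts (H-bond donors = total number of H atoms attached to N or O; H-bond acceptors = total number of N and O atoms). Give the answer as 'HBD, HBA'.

1, 2

Donors: find every N or O and count the H atoms it carries.
  atom 8 (O): bond orders sum to 1 → 1 H
  atom 9 (O): bond orders sum to 2 → 0 H
Lipinski HBD = 1.
Acceptors: N atoms = 0, O atoms = 2 → HBA = 2.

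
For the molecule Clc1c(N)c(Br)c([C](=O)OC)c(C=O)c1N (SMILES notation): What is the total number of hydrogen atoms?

8

Walk through each heavy atom and fill implicit hydrogens from standard valence (C 4, N 3, O 2, S 2, halogen 1); for lowercase aromatic atoms, an aromatic c carries 1 H when it has two neighbours and 0 H with three, and aromatic n carries 0 H:
  atom 1: Cl (halogen, monovalent) → 0 H
  atom 2: aromatic c, 3 neighbours → 0 H
  atom 3: aromatic c, 3 neighbours → 0 H
  atom 4: N, bond orders sum to 1 (valence 3) → 2 H
  atom 5: aromatic c, 3 neighbours → 0 H
  atom 6: Br (halogen, monovalent) → 0 H
  atom 7: aromatic c, 3 neighbours → 0 H
  atom 8: C with explicit H count 0
  atom 9: O, bond orders sum to 2 (valence 2) → 0 H
  atom 10: O, bond orders sum to 2 (valence 2) → 0 H
  atom 11: C, bond orders sum to 1 (valence 4) → 3 H
  atom 12: aromatic c, 3 neighbours → 0 H
  atom 13: C, bond orders sum to 3 (valence 4) → 1 H
  atom 14: O, bond orders sum to 2 (valence 2) → 0 H
  atom 15: aromatic c, 3 neighbours → 0 H
  atom 16: N, bond orders sum to 1 (valence 3) → 2 H
Total hydrogens: 8.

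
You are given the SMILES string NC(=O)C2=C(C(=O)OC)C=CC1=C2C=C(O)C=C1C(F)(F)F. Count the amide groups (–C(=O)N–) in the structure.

The amide motif appears at heavy-atom position 2 in the SMILES.
Other groups present: 1 ester, 1 hydroxyl.
Amide count: 1.

1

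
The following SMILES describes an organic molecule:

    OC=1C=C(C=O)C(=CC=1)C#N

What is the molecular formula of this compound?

Walk through each heavy atom and fill implicit hydrogens from standard valence (C 4, N 3, O 2, S 2, halogen 1):
  atom 1: O, bond orders sum to 1 (valence 2) → 1 H
  atom 2: C, bond orders sum to 4 (valence 4) → 0 H
  atom 3: C, bond orders sum to 3 (valence 4) → 1 H
  atom 4: C, bond orders sum to 4 (valence 4) → 0 H
  atom 5: C, bond orders sum to 3 (valence 4) → 1 H
  atom 6: O, bond orders sum to 2 (valence 2) → 0 H
  atom 7: C, bond orders sum to 4 (valence 4) → 0 H
  atom 8: C, bond orders sum to 3 (valence 4) → 1 H
  atom 9: C, bond orders sum to 3 (valence 4) → 1 H
  atom 10: C, bond orders sum to 4 (valence 4) → 0 H
  atom 11: N, bond orders sum to 3 (valence 3) → 0 H
Totals → C:8, H:5, N:1, O:2.
In Hill order: C8H5NO2.

C8H5NO2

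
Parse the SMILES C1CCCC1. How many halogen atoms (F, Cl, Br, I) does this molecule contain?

Scan the SMILES for the halogen motif — none present.

0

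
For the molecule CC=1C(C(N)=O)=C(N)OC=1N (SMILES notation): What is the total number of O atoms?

2

Scan the SMILES for O atoms (remember two-letter symbols like Cl and Br are single atoms).
Oxygen count: 2.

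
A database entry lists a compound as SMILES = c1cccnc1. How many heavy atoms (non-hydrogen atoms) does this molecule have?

Every atom symbol written in the SMILES (organic subset) is one heavy atom; implicit H are not written.
Heavy atoms by element → C:5, N:1.
Total: 6.

6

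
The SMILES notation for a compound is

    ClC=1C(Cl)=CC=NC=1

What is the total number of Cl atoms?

2

Scan the SMILES for Cl atoms (remember two-letter symbols like Cl and Br are single atoms).
Chlorine count: 2.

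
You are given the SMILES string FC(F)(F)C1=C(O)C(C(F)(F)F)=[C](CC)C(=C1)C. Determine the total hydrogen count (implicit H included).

Walk through each heavy atom and fill implicit hydrogens from standard valence (C 4, N 3, O 2, S 2, halogen 1):
  atom 1: F (halogen, monovalent) → 0 H
  atom 2: C, bond orders sum to 4 (valence 4) → 0 H
  atom 3: F (halogen, monovalent) → 0 H
  atom 4: F (halogen, monovalent) → 0 H
  atom 5: C, bond orders sum to 4 (valence 4) → 0 H
  atom 6: C, bond orders sum to 4 (valence 4) → 0 H
  atom 7: O, bond orders sum to 1 (valence 2) → 1 H
  atom 8: C, bond orders sum to 4 (valence 4) → 0 H
  atom 9: C, bond orders sum to 4 (valence 4) → 0 H
  atom 10: F (halogen, monovalent) → 0 H
  atom 11: F (halogen, monovalent) → 0 H
  atom 12: F (halogen, monovalent) → 0 H
  atom 13: C with explicit H count 0
  atom 14: C, bond orders sum to 2 (valence 4) → 2 H
  atom 15: C, bond orders sum to 1 (valence 4) → 3 H
  atom 16: C, bond orders sum to 4 (valence 4) → 0 H
  atom 17: C, bond orders sum to 3 (valence 4) → 1 H
  atom 18: C, bond orders sum to 1 (valence 4) → 3 H
Total hydrogens: 10.

10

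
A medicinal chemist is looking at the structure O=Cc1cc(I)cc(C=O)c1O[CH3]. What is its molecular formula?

Walk through each heavy atom and fill implicit hydrogens from standard valence (C 4, N 3, O 2, S 2, halogen 1); for lowercase aromatic atoms, an aromatic c carries 1 H when it has two neighbours and 0 H with three, and aromatic n carries 0 H:
  atom 1: O, bond orders sum to 2 (valence 2) → 0 H
  atom 2: C, bond orders sum to 3 (valence 4) → 1 H
  atom 3: aromatic c, 3 neighbours → 0 H
  atom 4: aromatic c, 2 neighbours → 1 H
  atom 5: aromatic c, 3 neighbours → 0 H
  atom 6: I (halogen, monovalent) → 0 H
  atom 7: aromatic c, 2 neighbours → 1 H
  atom 8: aromatic c, 3 neighbours → 0 H
  atom 9: C, bond orders sum to 3 (valence 4) → 1 H
  atom 10: O, bond orders sum to 2 (valence 2) → 0 H
  atom 11: aromatic c, 3 neighbours → 0 H
  atom 12: O, bond orders sum to 2 (valence 2) → 0 H
  atom 13: C with explicit H count 3
Totals → C:9, H:7, I:1, O:3.
In Hill order: C9H7IO3.

C9H7IO3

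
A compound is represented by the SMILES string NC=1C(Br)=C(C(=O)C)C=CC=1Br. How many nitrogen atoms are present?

Scan the SMILES for N atoms (remember two-letter symbols like Cl and Br are single atoms).
Nitrogen count: 1.

1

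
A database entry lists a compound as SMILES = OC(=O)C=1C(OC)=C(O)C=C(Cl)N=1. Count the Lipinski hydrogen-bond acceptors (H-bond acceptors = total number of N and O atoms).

N atoms: 1; O atoms: 4.
Lipinski HBA = 1 + 4 = 5.

5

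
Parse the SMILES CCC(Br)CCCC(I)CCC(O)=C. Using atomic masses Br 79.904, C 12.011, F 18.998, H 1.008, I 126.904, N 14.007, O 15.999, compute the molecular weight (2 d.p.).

375.09 g/mol

First, the molecular formula is C11H20BrIO (counting implicit H from valence).
  Br: 1 × 79.904 = 79.904
  C: 11 × 12.011 = 132.121
  H: 20 × 1.008 = 20.160
  I: 1 × 126.904 = 126.904
  O: 1 × 15.999 = 15.999
Sum: 1×79.904 + 11×12.011 + 20×1.008 + 1×126.904 + 1×15.999 = 375.088 → 375.09 g/mol.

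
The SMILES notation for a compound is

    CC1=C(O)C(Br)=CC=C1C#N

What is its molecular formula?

Walk through each heavy atom and fill implicit hydrogens from standard valence (C 4, N 3, O 2, S 2, halogen 1):
  atom 1: C, bond orders sum to 1 (valence 4) → 3 H
  atom 2: C, bond orders sum to 4 (valence 4) → 0 H
  atom 3: C, bond orders sum to 4 (valence 4) → 0 H
  atom 4: O, bond orders sum to 1 (valence 2) → 1 H
  atom 5: C, bond orders sum to 4 (valence 4) → 0 H
  atom 6: Br (halogen, monovalent) → 0 H
  atom 7: C, bond orders sum to 3 (valence 4) → 1 H
  atom 8: C, bond orders sum to 3 (valence 4) → 1 H
  atom 9: C, bond orders sum to 4 (valence 4) → 0 H
  atom 10: C, bond orders sum to 4 (valence 4) → 0 H
  atom 11: N, bond orders sum to 3 (valence 3) → 0 H
Totals → C:8, H:6, Br:1, N:1, O:1.
In Hill order: C8H6BrNO.

C8H6BrNO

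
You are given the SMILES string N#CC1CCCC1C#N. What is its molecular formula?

C7H8N2

Walk through each heavy atom and fill implicit hydrogens from standard valence (C 4, N 3, O 2, S 2, halogen 1):
  atom 1: N, bond orders sum to 3 (valence 3) → 0 H
  atom 2: C, bond orders sum to 4 (valence 4) → 0 H
  atom 3: C, bond orders sum to 3 (valence 4) → 1 H
  atom 4: C, bond orders sum to 2 (valence 4) → 2 H
  atom 5: C, bond orders sum to 2 (valence 4) → 2 H
  atom 6: C, bond orders sum to 2 (valence 4) → 2 H
  atom 7: C, bond orders sum to 3 (valence 4) → 1 H
  atom 8: C, bond orders sum to 4 (valence 4) → 0 H
  atom 9: N, bond orders sum to 3 (valence 3) → 0 H
Totals → C:7, H:8, N:2.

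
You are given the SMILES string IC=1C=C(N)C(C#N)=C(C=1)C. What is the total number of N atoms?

2

Scan the SMILES for N atoms (remember two-letter symbols like Cl and Br are single atoms).
Nitrogen count: 2.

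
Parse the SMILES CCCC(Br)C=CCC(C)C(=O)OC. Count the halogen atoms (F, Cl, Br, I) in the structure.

Halogen atoms appear at heavy-atom position 5 (1×Br).
Other groups present: 1 alkene, 1 ester.
Halogen count: 1.

1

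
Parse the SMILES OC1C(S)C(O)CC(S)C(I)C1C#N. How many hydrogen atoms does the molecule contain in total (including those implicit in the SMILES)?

12

Walk through each heavy atom and fill implicit hydrogens from standard valence (C 4, N 3, O 2, S 2, halogen 1):
  atom 1: O, bond orders sum to 1 (valence 2) → 1 H
  atom 2: C, bond orders sum to 3 (valence 4) → 1 H
  atom 3: C, bond orders sum to 3 (valence 4) → 1 H
  atom 4: S, bond orders sum to 1 (valence 2) → 1 H
  atom 5: C, bond orders sum to 3 (valence 4) → 1 H
  atom 6: O, bond orders sum to 1 (valence 2) → 1 H
  atom 7: C, bond orders sum to 2 (valence 4) → 2 H
  atom 8: C, bond orders sum to 3 (valence 4) → 1 H
  atom 9: S, bond orders sum to 1 (valence 2) → 1 H
  atom 10: C, bond orders sum to 3 (valence 4) → 1 H
  atom 11: I (halogen, monovalent) → 0 H
  atom 12: C, bond orders sum to 3 (valence 4) → 1 H
  atom 13: C, bond orders sum to 4 (valence 4) → 0 H
  atom 14: N, bond orders sum to 3 (valence 3) → 0 H
Total hydrogens: 12.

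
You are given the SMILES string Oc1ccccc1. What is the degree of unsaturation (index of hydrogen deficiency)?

4

Molecular formula: C6H6O.
DoU = (2C + 2 + N − H − X) / 2, where X is the halogen count and O/S are ignored.
    = (2·6 + 2 + 0 − 6 − 0) / 2 = 8 / 2 = 4.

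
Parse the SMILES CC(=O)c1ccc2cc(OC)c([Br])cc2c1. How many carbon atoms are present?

Count every carbon token in the SMILES (each C, including those in ring-closure positions and inside branches).
Carbon count: 13.

13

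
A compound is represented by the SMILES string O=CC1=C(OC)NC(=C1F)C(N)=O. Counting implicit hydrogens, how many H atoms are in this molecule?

Walk through each heavy atom and fill implicit hydrogens from standard valence (C 4, N 3, O 2, S 2, halogen 1):
  atom 1: O, bond orders sum to 2 (valence 2) → 0 H
  atom 2: C, bond orders sum to 3 (valence 4) → 1 H
  atom 3: C, bond orders sum to 4 (valence 4) → 0 H
  atom 4: C, bond orders sum to 4 (valence 4) → 0 H
  atom 5: O, bond orders sum to 2 (valence 2) → 0 H
  atom 6: C, bond orders sum to 1 (valence 4) → 3 H
  atom 7: N, bond orders sum to 2 (valence 3) → 1 H
  atom 8: C, bond orders sum to 4 (valence 4) → 0 H
  atom 9: C, bond orders sum to 4 (valence 4) → 0 H
  atom 10: F (halogen, monovalent) → 0 H
  atom 11: C, bond orders sum to 4 (valence 4) → 0 H
  atom 12: N, bond orders sum to 1 (valence 3) → 2 H
  atom 13: O, bond orders sum to 2 (valence 2) → 0 H
Total hydrogens: 7.

7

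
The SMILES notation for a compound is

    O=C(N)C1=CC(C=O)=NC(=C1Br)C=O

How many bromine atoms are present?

1

Scan the SMILES for Br atoms (remember two-letter symbols like Cl and Br are single atoms).
Bromine count: 1.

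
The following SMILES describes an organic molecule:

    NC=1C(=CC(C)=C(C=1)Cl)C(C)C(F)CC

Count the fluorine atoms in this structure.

Scan the SMILES for F atoms (remember two-letter symbols like Cl and Br are single atoms).
Fluorine count: 1.

1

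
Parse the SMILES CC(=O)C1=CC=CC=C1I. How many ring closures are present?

1

In SMILES, each pair of matching ring-closure digits denotes one ring-closing bond; the number of such bonds equals the number of independent rings.
Ring-closure bonds here: 1.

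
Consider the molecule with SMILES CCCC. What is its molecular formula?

C4H10

Walk through each heavy atom and fill implicit hydrogens from standard valence (C 4, N 3, O 2, S 2, halogen 1):
  atom 1: C, bond orders sum to 1 (valence 4) → 3 H
  atom 2: C, bond orders sum to 2 (valence 4) → 2 H
  atom 3: C, bond orders sum to 2 (valence 4) → 2 H
  atom 4: C, bond orders sum to 1 (valence 4) → 3 H
Totals → C:4, H:10.
In Hill order: C4H10.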